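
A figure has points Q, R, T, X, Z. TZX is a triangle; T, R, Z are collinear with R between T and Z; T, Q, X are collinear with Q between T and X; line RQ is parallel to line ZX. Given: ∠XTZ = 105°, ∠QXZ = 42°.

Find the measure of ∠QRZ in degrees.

1. ∠TXZ = 42°  [Q on ray XT]
2. ∠TZX = 33°  [△TZX]
3. ∠QRT = 33°  [RQ∥ZX, corresponding at R]
4. ∠QRZ = 147°  [linear pair at R on TZ]

∠QRZ = 147°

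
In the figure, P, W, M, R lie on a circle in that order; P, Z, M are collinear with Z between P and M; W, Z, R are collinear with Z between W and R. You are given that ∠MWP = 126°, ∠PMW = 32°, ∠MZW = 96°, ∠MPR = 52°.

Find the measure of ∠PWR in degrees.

1. ∠MPW = 22°  [△PWM]
2. ∠PZW = 84°  [linear pair at Z on PM]
3. ∠PWR = 74°  [△PZW]

∠PWR = 74°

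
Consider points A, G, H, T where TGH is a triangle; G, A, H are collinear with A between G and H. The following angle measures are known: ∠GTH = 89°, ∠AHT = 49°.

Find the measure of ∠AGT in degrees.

∠AGT = 42°

1. ∠GHT = 49°  [A on ray HG]
2. ∠HGT = 42°  [△TGH]
3. ∠AGT = 42°  [A on ray GH]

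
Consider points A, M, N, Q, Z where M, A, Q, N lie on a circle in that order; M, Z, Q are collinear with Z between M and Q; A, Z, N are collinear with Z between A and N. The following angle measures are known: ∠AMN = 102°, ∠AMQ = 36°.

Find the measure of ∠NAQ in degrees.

1. ∠AQN = 78°  [cyclic MAQN, opposite ∠M+∠Q]
2. ∠ANQ = 36°  [same arc AQ]
3. ∠NAQ = 66°  [△AQN]

∠NAQ = 66°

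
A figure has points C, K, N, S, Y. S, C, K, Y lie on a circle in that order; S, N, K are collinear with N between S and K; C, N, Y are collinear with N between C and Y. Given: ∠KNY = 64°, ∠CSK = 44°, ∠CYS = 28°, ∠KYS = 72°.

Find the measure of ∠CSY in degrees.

∠CSY = 80°

1. ∠CNS = 64°  [vertical angles at N]
2. ∠SCY = 72°  [△SNC]
3. ∠CSY = 80°  [△SCY]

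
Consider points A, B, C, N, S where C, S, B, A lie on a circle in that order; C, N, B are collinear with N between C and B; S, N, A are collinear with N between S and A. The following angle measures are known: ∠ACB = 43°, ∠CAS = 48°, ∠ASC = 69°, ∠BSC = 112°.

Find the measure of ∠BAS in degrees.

∠BAS = 20°

1. ∠ANC = 89°  [△CNA]
2. ∠ABC = 69°  [same arc CA]
3. ∠ANB = 91°  [linear pair at N on CB]
4. ∠BAS = 20°  [△BNA]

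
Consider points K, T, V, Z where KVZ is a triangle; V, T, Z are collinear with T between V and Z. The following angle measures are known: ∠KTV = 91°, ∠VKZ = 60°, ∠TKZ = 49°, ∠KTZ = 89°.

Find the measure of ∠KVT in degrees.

1. ∠KZT = 42°  [△KTZ]
2. ∠KZV = 42°  [T on ray ZV]
3. ∠KVZ = 78°  [△KVZ]
4. ∠KVT = 78°  [T on ray VZ]

∠KVT = 78°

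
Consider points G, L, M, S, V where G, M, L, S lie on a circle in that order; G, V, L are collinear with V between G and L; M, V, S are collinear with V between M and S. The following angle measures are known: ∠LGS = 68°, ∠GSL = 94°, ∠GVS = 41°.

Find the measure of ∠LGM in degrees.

∠LGM = 23°

1. ∠LMS = 68°  [same arc LS]
2. ∠GML = 86°  [cyclic GMLS, opposite ∠M+∠S]
3. ∠LVM = 41°  [vertical angles at V]
4. ∠GLM = 71°  [△MVL]
5. ∠LGM = 23°  [△GML]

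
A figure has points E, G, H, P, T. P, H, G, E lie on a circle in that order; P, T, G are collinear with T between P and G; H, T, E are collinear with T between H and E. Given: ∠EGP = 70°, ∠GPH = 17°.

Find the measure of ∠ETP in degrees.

∠ETP = 87°

1. ∠GEH = 17°  [same arc HG]
2. ∠ETG = 93°  [△GTE]
3. ∠ETP = 87°  [linear pair at T on PG]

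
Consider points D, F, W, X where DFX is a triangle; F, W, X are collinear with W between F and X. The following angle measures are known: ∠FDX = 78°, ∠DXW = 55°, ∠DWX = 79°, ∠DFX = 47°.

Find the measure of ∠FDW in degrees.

∠FDW = 32°

1. ∠DWF = 101°  [linear pair at W on FX]
2. ∠DFW = 47°  [W on ray FX]
3. ∠FDW = 32°  [△DFW]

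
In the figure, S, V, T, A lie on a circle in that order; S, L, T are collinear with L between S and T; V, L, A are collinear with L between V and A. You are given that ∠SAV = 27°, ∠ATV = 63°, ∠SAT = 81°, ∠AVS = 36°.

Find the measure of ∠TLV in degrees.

∠TLV = 90°

1. ∠STV = 27°  [same arc SV]
2. ∠SVT = 99°  [cyclic SVTA, opposite ∠V+∠A]
3. ∠TSV = 54°  [△SVT]
4. ∠SLV = 90°  [△SLV]
5. ∠TLV = 90°  [linear pair at L on ST]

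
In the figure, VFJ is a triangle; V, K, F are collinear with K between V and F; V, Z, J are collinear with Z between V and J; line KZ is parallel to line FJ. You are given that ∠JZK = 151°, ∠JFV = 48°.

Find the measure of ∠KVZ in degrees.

∠KVZ = 103°

1. ∠KZV = 29°  [linear pair at Z on VJ]
2. ∠VKZ = 48°  [KZ∥FJ, corresponding at K]
3. ∠KVZ = 103°  [△VKZ]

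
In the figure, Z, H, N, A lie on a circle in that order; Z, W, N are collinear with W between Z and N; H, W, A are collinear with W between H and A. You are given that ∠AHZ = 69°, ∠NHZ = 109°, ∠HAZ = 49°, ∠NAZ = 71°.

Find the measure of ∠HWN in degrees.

1. ∠ANZ = 69°  [same arc ZA]
2. ∠HNZ = 49°  [same arc ZH]
3. ∠AZN = 40°  [△ZNA]
4. ∠AHN = 40°  [same arc NA]
5. ∠HWN = 91°  [△HWN]

∠HWN = 91°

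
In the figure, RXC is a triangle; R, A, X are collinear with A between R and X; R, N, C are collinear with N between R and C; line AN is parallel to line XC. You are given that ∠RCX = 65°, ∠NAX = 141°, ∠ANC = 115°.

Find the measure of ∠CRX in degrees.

1. ∠ANR = 65°  [AN∥XC, corresponding at N]
2. ∠NAR = 39°  [linear pair at A on RX]
3. ∠ARN = 76°  [△RAN]
4. ∠CRX = 76°  [A on RX, N on RC]

∠CRX = 76°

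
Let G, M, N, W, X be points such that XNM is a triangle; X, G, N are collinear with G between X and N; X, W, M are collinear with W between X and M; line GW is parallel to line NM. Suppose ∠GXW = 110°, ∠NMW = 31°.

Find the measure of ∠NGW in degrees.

1. ∠MXN = 110°  [G on XN, W on XM]
2. ∠NMX = 31°  [W on ray MX]
3. ∠MNX = 39°  [△XNM]
4. ∠WGX = 39°  [GW∥NM, corresponding at G]
5. ∠NGW = 141°  [linear pair at G on XN]

∠NGW = 141°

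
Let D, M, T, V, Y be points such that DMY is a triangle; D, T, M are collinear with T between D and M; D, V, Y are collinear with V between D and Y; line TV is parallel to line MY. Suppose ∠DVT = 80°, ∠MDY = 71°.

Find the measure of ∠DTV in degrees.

∠DTV = 29°

1. ∠DYM = 80°  [TV∥MY, corresponding at V]
2. ∠DMY = 29°  [△DMY]
3. ∠DTV = 29°  [TV∥MY, corresponding at T]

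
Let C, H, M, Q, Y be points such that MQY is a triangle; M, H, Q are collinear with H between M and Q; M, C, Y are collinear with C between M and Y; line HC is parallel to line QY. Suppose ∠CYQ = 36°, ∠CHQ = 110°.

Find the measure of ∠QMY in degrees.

∠QMY = 74°

1. ∠MYQ = 36°  [C on ray YM]
2. ∠CHM = 70°  [linear pair at H on MQ]
3. ∠HCM = 36°  [HC∥QY, corresponding at C]
4. ∠CMH = 74°  [△MHC]
5. ∠QMY = 74°  [H on MQ, C on MY]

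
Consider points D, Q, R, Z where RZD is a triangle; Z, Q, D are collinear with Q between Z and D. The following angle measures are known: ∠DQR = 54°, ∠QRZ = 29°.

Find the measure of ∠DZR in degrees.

∠DZR = 25°

1. ∠RQZ = 126°  [linear pair at Q on ZD]
2. ∠QZR = 25°  [△RZQ]
3. ∠DZR = 25°  [Q on ray ZD]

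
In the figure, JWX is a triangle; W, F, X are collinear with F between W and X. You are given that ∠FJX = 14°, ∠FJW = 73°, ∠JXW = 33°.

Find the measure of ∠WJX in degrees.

∠WJX = 87°

1. ∠FXJ = 33°  [F on ray XW]
2. ∠JFX = 133°  [△JFX]
3. ∠JFW = 47°  [linear pair at F on WX]
4. ∠FWJ = 60°  [△JWF]
5. ∠JWX = 60°  [F on ray WX]
6. ∠WJX = 87°  [△JWX]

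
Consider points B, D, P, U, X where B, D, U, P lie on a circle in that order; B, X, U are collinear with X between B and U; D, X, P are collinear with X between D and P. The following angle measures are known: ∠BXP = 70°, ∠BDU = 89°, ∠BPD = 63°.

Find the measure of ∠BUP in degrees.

1. ∠PBU = 47°  [△BXP]
2. ∠BPU = 91°  [cyclic BDUP, opposite ∠D+∠P]
3. ∠BUP = 42°  [△BUP]

∠BUP = 42°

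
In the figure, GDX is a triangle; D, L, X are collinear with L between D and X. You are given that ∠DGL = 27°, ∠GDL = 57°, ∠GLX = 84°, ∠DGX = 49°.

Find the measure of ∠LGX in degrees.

1. ∠GDX = 57°  [L on ray DX]
2. ∠DXG = 74°  [△GDX]
3. ∠GXL = 74°  [L on ray XD]
4. ∠LGX = 22°  [△GLX]

∠LGX = 22°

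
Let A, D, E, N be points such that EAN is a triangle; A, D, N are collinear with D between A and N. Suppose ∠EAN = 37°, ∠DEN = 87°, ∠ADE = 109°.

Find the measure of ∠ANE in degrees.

∠ANE = 22°

1. ∠EDN = 71°  [linear pair at D on AN]
2. ∠DNE = 22°  [△EDN]
3. ∠ANE = 22°  [D on ray NA]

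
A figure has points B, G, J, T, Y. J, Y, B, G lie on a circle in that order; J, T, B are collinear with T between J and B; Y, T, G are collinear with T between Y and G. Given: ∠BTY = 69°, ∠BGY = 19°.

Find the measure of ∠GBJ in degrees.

∠GBJ = 50°

1. ∠GTJ = 69°  [vertical angles at T]
2. ∠BTG = 111°  [linear pair at T on JB]
3. ∠GBJ = 50°  [△BTG]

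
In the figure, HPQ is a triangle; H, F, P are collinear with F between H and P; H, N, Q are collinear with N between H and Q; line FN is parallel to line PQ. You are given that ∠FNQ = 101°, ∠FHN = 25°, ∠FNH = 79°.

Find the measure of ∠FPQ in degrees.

∠FPQ = 76°

1. ∠HFN = 76°  [△HFN]
2. ∠NFP = 104°  [linear pair at F on HP]
3. ∠FPQ = 76°  [FN∥PQ, co-interior at P–F]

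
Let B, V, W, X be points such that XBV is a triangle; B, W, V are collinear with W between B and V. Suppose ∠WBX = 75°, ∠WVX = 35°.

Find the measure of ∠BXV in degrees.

1. ∠VBX = 75°  [W on ray BV]
2. ∠BVX = 35°  [W on ray VB]
3. ∠BXV = 70°  [△XBV]

∠BXV = 70°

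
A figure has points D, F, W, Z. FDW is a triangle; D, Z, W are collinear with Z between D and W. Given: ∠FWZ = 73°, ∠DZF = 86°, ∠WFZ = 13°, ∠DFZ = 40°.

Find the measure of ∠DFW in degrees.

1. ∠DWF = 73°  [Z on ray WD]
2. ∠FDZ = 54°  [△FDZ]
3. ∠FDW = 54°  [Z on ray DW]
4. ∠DFW = 53°  [△FDW]

∠DFW = 53°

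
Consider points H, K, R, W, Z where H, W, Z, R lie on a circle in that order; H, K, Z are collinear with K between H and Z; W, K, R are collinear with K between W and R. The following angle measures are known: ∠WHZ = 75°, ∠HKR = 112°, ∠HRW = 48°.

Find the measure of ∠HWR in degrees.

∠HWR = 37°

1. ∠WRZ = 75°  [same arc WZ]
2. ∠RKZ = 68°  [linear pair at K on HZ]
3. ∠HZR = 37°  [△ZKR]
4. ∠HWR = 37°  [same arc HR]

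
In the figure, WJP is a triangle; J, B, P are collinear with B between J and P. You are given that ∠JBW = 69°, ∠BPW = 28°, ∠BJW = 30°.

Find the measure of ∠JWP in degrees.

∠JWP = 122°

1. ∠JPW = 28°  [B on ray PJ]
2. ∠PJW = 30°  [B on ray JP]
3. ∠JWP = 122°  [△WJP]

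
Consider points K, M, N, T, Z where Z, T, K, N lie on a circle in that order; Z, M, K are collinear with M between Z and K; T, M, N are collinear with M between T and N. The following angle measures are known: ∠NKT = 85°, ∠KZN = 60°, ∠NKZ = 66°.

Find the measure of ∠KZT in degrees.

1. ∠KTN = 60°  [same arc KN]
2. ∠KNT = 35°  [△TKN]
3. ∠KZT = 35°  [same arc TK]

∠KZT = 35°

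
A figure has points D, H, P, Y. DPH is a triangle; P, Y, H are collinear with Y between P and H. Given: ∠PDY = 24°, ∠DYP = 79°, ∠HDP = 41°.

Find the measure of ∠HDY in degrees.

∠HDY = 17°

1. ∠DPY = 77°  [△DPY]
2. ∠DYH = 101°  [linear pair at Y on PH]
3. ∠DPH = 77°  [Y on ray PH]
4. ∠DHP = 62°  [△DPH]
5. ∠DHY = 62°  [Y on ray HP]
6. ∠HDY = 17°  [△DYH]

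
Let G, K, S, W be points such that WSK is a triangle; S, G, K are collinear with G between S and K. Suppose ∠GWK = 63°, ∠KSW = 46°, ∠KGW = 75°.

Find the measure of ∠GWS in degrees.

1. ∠GSW = 46°  [G on ray SK]
2. ∠SGW = 105°  [linear pair at G on SK]
3. ∠GWS = 29°  [△WSG]

∠GWS = 29°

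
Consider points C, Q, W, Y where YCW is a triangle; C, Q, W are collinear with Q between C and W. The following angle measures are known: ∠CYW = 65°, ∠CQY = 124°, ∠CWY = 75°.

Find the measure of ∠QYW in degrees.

1. ∠WQY = 56°  [linear pair at Q on CW]
2. ∠QWY = 75°  [Q on ray WC]
3. ∠QYW = 49°  [△YQW]

∠QYW = 49°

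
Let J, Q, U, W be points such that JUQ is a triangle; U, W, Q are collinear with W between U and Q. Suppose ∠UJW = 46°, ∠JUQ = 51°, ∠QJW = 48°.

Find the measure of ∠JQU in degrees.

∠JQU = 35°

1. ∠JUW = 51°  [W on ray UQ]
2. ∠JWU = 83°  [△JUW]
3. ∠JWQ = 97°  [linear pair at W on UQ]
4. ∠JQW = 35°  [△JWQ]
5. ∠JQU = 35°  [W on ray QU]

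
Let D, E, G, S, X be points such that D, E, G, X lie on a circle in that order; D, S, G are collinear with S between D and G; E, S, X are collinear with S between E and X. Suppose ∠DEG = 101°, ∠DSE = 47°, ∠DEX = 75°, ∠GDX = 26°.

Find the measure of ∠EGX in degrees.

∠EGX = 96°

1. ∠GSX = 47°  [vertical angles at S]
2. ∠DGX = 75°  [same arc DX]
3. ∠GEX = 26°  [same arc GX]
4. ∠EXG = 58°  [△GSX]
5. ∠EGX = 96°  [△EGX]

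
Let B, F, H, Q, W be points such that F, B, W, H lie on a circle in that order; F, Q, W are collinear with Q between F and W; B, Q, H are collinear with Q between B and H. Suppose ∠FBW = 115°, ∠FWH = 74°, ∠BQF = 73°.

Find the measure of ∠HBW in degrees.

1. ∠FHW = 65°  [cyclic FBWH, opposite ∠B+∠H]
2. ∠HFW = 41°  [△FWH]
3. ∠HBW = 41°  [same arc WH]

∠HBW = 41°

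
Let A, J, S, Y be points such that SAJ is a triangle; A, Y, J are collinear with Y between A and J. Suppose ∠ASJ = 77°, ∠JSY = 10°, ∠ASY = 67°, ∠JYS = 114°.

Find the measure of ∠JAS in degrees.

∠JAS = 47°

1. ∠SJY = 56°  [△SYJ]
2. ∠AJS = 56°  [Y on ray JA]
3. ∠JAS = 47°  [△SAJ]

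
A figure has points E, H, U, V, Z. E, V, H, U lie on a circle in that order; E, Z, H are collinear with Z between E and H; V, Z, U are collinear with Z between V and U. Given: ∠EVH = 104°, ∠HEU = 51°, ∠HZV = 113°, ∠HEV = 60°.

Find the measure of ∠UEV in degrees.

1. ∠EHV = 16°  [△EVH]
2. ∠EZV = 67°  [linear pair at Z on EH]
3. ∠EVU = 53°  [△EZV]
4. ∠EUV = 16°  [same arc EV]
5. ∠UEV = 111°  [△EVU]

∠UEV = 111°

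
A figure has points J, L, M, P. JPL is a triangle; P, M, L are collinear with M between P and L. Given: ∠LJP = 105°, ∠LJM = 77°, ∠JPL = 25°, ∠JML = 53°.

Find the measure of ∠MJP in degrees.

1. ∠JPM = 25°  [M on ray PL]
2. ∠JMP = 127°  [linear pair at M on PL]
3. ∠MJP = 28°  [△JPM]

∠MJP = 28°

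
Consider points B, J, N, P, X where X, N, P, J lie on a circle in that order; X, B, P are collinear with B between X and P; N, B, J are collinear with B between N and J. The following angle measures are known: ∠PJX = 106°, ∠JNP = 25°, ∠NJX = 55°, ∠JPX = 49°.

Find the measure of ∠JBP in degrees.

1. ∠JXP = 25°  [△XPJ]
2. ∠JBX = 100°  [△XBJ]
3. ∠JBP = 80°  [linear pair at B on XP]

∠JBP = 80°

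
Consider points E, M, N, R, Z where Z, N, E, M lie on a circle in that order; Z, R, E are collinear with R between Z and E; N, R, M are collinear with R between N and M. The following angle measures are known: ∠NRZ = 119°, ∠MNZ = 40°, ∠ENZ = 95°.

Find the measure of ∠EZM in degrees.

1. ∠MEZ = 40°  [same arc ZM]
2. ∠EMZ = 85°  [cyclic ZNEM, opposite ∠N+∠M]
3. ∠EZM = 55°  [△ZEM]

∠EZM = 55°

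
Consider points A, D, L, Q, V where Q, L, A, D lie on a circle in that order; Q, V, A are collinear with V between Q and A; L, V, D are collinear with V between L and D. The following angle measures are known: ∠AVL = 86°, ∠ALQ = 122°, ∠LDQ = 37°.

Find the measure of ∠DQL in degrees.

∠DQL = 78°

1. ∠DVQ = 86°  [vertical angles at V]
2. ∠ADQ = 58°  [cyclic QLAD, opposite ∠L+∠D]
3. ∠AQD = 57°  [△QVD]
4. ∠DAQ = 65°  [△QAD]
5. ∠DLQ = 65°  [same arc QD]
6. ∠DQL = 78°  [△QLD]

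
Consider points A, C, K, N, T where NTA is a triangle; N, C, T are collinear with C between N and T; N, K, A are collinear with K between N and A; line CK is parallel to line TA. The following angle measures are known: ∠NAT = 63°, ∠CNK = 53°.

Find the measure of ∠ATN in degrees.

1. ∠CKN = 63°  [CK∥TA, corresponding at K]
2. ∠KCN = 64°  [△NCK]
3. ∠ATN = 64°  [CK∥TA, corresponding at C]

∠ATN = 64°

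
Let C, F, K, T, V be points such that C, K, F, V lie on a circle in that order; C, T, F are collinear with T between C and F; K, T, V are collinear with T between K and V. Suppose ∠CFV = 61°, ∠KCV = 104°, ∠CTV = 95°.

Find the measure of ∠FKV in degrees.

∠FKV = 70°

1. ∠CKV = 61°  [same arc CV]
2. ∠CVK = 15°  [△CKV]
3. ∠FTK = 95°  [vertical angles at T]
4. ∠CFK = 15°  [same arc CK]
5. ∠FKV = 70°  [△KTF]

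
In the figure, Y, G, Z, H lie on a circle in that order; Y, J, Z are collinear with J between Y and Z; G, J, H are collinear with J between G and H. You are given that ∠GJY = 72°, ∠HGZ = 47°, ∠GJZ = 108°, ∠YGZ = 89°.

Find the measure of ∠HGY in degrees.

∠HGY = 42°

1. ∠GZY = 25°  [△GJZ]
2. ∠GYZ = 66°  [△YGZ]
3. ∠HGY = 42°  [△YJG]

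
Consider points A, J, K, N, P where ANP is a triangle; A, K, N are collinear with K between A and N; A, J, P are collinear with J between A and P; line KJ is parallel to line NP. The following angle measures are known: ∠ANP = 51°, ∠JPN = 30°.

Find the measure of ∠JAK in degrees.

1. ∠APN = 30°  [J on ray PA]
2. ∠NAP = 99°  [△ANP]
3. ∠JAK = 99°  [K on AN, J on AP]

∠JAK = 99°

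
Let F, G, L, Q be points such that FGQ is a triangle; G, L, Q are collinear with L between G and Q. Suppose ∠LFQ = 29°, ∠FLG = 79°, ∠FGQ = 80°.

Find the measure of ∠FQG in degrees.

∠FQG = 50°

1. ∠FLQ = 101°  [linear pair at L on GQ]
2. ∠FQL = 50°  [△FLQ]
3. ∠FQG = 50°  [L on ray QG]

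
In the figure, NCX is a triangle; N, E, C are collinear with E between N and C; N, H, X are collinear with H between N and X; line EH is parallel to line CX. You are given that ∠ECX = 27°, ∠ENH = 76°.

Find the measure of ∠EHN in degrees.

∠EHN = 77°

1. ∠NCX = 27°  [E on ray CN]
2. ∠CNX = 76°  [E on NC, H on NX]
3. ∠CXN = 77°  [△NCX]
4. ∠EHN = 77°  [EH∥CX, corresponding at H]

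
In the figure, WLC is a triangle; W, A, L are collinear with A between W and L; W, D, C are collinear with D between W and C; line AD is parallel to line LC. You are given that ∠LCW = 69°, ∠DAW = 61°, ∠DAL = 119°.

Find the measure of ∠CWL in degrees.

1. ∠ADW = 69°  [AD∥LC, corresponding at D]
2. ∠AWD = 50°  [△WAD]
3. ∠CWL = 50°  [A on WL, D on WC]

∠CWL = 50°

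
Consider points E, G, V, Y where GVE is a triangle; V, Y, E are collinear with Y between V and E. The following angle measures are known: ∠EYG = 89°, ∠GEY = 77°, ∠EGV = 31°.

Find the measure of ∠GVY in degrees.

∠GVY = 72°

1. ∠GEV = 77°  [Y on ray EV]
2. ∠EVG = 72°  [△GVE]
3. ∠GVY = 72°  [Y on ray VE]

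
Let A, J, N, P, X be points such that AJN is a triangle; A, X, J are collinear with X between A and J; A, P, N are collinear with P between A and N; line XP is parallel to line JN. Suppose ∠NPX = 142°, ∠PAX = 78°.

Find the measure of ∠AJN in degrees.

1. ∠APX = 38°  [linear pair at P on AN]
2. ∠AXP = 64°  [△AXP]
3. ∠AJN = 64°  [XP∥JN, corresponding at X]

∠AJN = 64°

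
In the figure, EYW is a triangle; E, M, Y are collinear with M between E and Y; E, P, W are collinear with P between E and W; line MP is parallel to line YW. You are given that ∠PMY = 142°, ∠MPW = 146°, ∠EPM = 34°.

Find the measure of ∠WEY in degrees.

∠WEY = 108°

1. ∠EMP = 38°  [linear pair at M on EY]
2. ∠MEP = 108°  [△EMP]
3. ∠WEY = 108°  [M on EY, P on EW]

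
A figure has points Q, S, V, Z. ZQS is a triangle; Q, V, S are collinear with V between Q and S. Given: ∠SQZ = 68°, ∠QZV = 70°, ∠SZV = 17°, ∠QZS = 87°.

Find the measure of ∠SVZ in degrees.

1. ∠VQZ = 68°  [V on ray QS]
2. ∠QVZ = 42°  [△ZQV]
3. ∠SVZ = 138°  [linear pair at V on QS]

∠SVZ = 138°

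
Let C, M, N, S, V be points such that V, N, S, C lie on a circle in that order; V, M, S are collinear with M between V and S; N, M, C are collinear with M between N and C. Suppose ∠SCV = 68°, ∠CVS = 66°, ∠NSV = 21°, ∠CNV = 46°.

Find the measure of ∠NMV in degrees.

∠NMV = 87°

1. ∠SNV = 112°  [cyclic VNSC, opposite ∠N+∠C]
2. ∠NVS = 47°  [△VNS]
3. ∠NMV = 87°  [△VMN]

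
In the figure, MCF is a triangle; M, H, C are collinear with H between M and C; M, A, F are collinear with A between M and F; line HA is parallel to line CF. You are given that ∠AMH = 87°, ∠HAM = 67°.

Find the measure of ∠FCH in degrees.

∠FCH = 26°

1. ∠AHM = 26°  [△MHA]
2. ∠AHC = 154°  [linear pair at H on MC]
3. ∠FCH = 26°  [HA∥CF, co-interior at C–H]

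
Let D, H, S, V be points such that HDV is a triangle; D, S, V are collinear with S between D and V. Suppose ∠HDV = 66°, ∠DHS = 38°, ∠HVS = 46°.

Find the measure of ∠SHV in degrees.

∠SHV = 30°

1. ∠HDS = 66°  [S on ray DV]
2. ∠DSH = 76°  [△HDS]
3. ∠HSV = 104°  [linear pair at S on DV]
4. ∠SHV = 30°  [△HSV]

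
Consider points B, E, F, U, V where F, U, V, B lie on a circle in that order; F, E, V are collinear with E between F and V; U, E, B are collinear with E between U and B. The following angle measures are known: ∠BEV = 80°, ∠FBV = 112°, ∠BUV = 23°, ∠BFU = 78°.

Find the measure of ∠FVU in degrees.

1. ∠FEU = 80°  [vertical angles at E]
2. ∠UEV = 100°  [linear pair at E on FV]
3. ∠FVU = 57°  [△UEV]

∠FVU = 57°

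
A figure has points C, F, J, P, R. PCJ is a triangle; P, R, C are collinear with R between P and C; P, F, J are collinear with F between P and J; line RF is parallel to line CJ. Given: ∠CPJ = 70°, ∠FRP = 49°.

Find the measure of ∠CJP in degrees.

∠CJP = 61°

1. ∠FPR = 70°  [R on PC, F on PJ]
2. ∠PFR = 61°  [△PRF]
3. ∠CJP = 61°  [RF∥CJ, corresponding at F]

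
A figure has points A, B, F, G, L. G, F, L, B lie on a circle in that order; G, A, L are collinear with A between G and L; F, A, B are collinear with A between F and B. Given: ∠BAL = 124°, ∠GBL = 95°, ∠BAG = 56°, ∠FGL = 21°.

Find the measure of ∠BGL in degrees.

1. ∠GFL = 85°  [cyclic GFLB, opposite ∠F+∠B]
2. ∠FAL = 56°  [vertical angles at A]
3. ∠FLG = 74°  [△GFL]
4. ∠BFL = 50°  [△FAL]
5. ∠BGL = 50°  [same arc LB]

∠BGL = 50°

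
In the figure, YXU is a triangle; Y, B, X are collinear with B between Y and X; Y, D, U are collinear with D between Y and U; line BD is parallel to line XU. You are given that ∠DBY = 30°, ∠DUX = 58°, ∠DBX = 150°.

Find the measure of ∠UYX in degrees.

1. ∠UXY = 30°  [BD∥XU, corresponding at B]
2. ∠XUY = 58°  [D on ray UY]
3. ∠UYX = 92°  [△YXU]

∠UYX = 92°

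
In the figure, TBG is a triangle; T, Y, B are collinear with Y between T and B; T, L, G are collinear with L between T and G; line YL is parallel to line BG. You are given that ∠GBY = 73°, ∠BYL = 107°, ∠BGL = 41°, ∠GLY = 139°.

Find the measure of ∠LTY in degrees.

1. ∠LYT = 73°  [linear pair at Y on TB]
2. ∠TLY = 41°  [linear pair at L on TG]
3. ∠LTY = 66°  [△TYL]

∠LTY = 66°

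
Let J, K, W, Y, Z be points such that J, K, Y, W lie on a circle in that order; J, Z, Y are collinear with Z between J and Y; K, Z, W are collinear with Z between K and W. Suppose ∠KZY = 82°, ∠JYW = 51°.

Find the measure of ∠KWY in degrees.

1. ∠JZW = 82°  [vertical angles at Z]
2. ∠WZY = 98°  [linear pair at Z on JY]
3. ∠KWY = 31°  [△YZW]

∠KWY = 31°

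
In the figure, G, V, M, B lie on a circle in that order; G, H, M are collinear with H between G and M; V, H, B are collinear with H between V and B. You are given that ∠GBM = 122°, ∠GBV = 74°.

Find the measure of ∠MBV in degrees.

1. ∠GVM = 58°  [cyclic GVMB, opposite ∠V+∠B]
2. ∠GMV = 74°  [same arc GV]
3. ∠MGV = 48°  [△GVM]
4. ∠MBV = 48°  [same arc VM]

∠MBV = 48°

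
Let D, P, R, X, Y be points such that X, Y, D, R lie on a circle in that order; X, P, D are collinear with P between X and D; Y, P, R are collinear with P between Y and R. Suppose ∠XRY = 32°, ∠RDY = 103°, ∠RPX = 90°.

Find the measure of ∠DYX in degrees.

∠DYX = 129°

1. ∠XDY = 32°  [same arc XY]
2. ∠RXY = 77°  [cyclic XYDR, opposite ∠X+∠D]
3. ∠DPY = 90°  [vertical angles at P]
4. ∠RYX = 71°  [△XYR]
5. ∠XPY = 90°  [linear pair at P on XD]
6. ∠DXY = 19°  [△XPY]
7. ∠DYX = 129°  [△XYD]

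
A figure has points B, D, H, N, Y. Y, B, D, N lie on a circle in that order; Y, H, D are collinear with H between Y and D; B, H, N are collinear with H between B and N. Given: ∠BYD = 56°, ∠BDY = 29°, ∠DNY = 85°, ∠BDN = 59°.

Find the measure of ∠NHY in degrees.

1. ∠BND = 56°  [same arc BD]
2. ∠BNY = 29°  [same arc YB]
3. ∠DBN = 65°  [△BDN]
4. ∠DYN = 65°  [same arc DN]
5. ∠NHY = 86°  [△YHN]

∠NHY = 86°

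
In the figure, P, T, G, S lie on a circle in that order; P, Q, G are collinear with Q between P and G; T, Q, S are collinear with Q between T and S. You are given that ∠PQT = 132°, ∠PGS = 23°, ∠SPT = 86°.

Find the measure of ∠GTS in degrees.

1. ∠GQS = 132°  [vertical angles at Q]
2. ∠GST = 25°  [△GQS]
3. ∠SGT = 94°  [cyclic PTGS, opposite ∠P+∠G]
4. ∠GTS = 61°  [△TGS]

∠GTS = 61°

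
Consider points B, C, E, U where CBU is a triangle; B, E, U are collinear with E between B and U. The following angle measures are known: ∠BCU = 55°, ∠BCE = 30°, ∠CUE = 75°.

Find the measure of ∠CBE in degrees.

∠CBE = 50°

1. ∠BUC = 75°  [E on ray UB]
2. ∠CBU = 50°  [△CBU]
3. ∠CBE = 50°  [E on ray BU]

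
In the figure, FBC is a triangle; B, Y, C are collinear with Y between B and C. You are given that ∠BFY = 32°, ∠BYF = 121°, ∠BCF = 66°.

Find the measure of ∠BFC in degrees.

∠BFC = 87°

1. ∠FBY = 27°  [△FBY]
2. ∠CBF = 27°  [Y on ray BC]
3. ∠BFC = 87°  [△FBC]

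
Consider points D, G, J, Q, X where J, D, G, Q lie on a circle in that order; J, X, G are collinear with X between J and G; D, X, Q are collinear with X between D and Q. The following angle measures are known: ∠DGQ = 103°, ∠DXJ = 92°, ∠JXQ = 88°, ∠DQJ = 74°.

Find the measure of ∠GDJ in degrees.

1. ∠DJQ = 77°  [cyclic JDGQ, opposite ∠J+∠G]
2. ∠DGJ = 74°  [same arc JD]
3. ∠JDQ = 29°  [△JDQ]
4. ∠DJG = 59°  [△JXD]
5. ∠GDJ = 47°  [△JDG]

∠GDJ = 47°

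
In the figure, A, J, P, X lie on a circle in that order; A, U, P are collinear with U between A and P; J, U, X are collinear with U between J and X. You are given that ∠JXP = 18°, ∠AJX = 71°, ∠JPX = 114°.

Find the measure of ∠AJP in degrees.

1. ∠PJX = 48°  [△JPX]
2. ∠APX = 71°  [same arc AX]
3. ∠PAX = 48°  [same arc PX]
4. ∠AXP = 61°  [△APX]
5. ∠AJP = 119°  [cyclic AJPX, opposite ∠J+∠X]

∠AJP = 119°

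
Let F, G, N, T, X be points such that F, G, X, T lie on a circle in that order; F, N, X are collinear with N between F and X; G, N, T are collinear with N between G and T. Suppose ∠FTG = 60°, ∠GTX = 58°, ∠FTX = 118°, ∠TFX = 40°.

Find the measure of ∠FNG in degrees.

1. ∠FXG = 60°  [same arc FG]
2. ∠TGX = 40°  [same arc XT]
3. ∠GNX = 80°  [△GNX]
4. ∠FNG = 100°  [linear pair at N on FX]

∠FNG = 100°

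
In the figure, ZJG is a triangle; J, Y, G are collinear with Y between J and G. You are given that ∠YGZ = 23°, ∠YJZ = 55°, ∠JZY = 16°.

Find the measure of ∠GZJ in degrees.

1. ∠JGZ = 23°  [Y on ray GJ]
2. ∠GJZ = 55°  [Y on ray JG]
3. ∠GZJ = 102°  [△ZJG]

∠GZJ = 102°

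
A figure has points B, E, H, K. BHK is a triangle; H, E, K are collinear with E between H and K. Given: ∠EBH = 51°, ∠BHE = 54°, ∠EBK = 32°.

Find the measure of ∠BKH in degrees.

1. ∠BEH = 75°  [△BHE]
2. ∠BEK = 105°  [linear pair at E on HK]
3. ∠BKE = 43°  [△BEK]
4. ∠BKH = 43°  [E on ray KH]

∠BKH = 43°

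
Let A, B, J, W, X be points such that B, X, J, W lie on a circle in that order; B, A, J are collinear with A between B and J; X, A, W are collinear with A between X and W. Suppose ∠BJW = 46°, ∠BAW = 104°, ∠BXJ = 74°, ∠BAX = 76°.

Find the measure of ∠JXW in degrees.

∠JXW = 28°

1. ∠BWJ = 106°  [cyclic BXJW, opposite ∠X+∠W]
2. ∠JBW = 28°  [△BJW]
3. ∠JXW = 28°  [same arc JW]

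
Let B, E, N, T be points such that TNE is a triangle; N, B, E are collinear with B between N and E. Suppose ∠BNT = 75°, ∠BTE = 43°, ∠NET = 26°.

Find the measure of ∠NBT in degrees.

1. ∠BET = 26°  [B on ray EN]
2. ∠EBT = 111°  [△TBE]
3. ∠NBT = 69°  [linear pair at B on NE]

∠NBT = 69°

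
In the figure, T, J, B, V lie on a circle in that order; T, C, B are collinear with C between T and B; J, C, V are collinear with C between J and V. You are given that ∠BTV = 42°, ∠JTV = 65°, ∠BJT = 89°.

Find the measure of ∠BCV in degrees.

1. ∠BJV = 42°  [same arc BV]
2. ∠JBV = 115°  [cyclic TJBV, opposite ∠T+∠B]
3. ∠BVT = 91°  [cyclic TJBV, opposite ∠J+∠V]
4. ∠BVJ = 23°  [△JBV]
5. ∠TBV = 47°  [△TBV]
6. ∠BCV = 110°  [△BCV]

∠BCV = 110°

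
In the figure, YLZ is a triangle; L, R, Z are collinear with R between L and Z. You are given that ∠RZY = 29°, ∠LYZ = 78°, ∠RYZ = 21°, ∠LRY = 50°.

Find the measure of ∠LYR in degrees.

1. ∠LZY = 29°  [R on ray ZL]
2. ∠YLZ = 73°  [△YLZ]
3. ∠RLY = 73°  [R on ray LZ]
4. ∠LYR = 57°  [△YLR]

∠LYR = 57°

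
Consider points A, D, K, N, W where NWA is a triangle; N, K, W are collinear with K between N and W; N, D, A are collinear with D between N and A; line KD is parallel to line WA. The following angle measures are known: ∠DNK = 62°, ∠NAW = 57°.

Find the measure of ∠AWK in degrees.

∠AWK = 61°

1. ∠ANW = 62°  [K on NW, D on NA]
2. ∠AWN = 61°  [△NWA]
3. ∠AWK = 61°  [K on ray WN]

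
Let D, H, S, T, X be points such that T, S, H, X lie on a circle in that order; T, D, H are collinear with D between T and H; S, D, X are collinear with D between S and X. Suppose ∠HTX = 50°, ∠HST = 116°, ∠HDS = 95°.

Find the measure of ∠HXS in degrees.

∠HXS = 29°

1. ∠HXT = 64°  [cyclic TSHX, opposite ∠S+∠X]
2. ∠TDX = 95°  [vertical angles at D]
3. ∠THX = 66°  [△THX]
4. ∠HDX = 85°  [linear pair at D on TH]
5. ∠HXS = 29°  [△HDX]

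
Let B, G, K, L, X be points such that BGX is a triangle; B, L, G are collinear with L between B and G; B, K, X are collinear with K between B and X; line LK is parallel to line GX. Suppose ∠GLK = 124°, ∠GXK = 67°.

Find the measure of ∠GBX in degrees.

∠GBX = 57°

1. ∠BLK = 56°  [linear pair at L on BG]
2. ∠BXG = 67°  [K on ray XB]
3. ∠BGX = 56°  [LK∥GX, corresponding at L]
4. ∠GBX = 57°  [△BGX]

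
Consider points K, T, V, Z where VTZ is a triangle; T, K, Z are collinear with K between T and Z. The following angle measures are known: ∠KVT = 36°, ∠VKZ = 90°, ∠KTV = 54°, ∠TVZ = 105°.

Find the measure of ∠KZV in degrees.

1. ∠VTZ = 54°  [K on ray TZ]
2. ∠TZV = 21°  [△VTZ]
3. ∠KZV = 21°  [K on ray ZT]

∠KZV = 21°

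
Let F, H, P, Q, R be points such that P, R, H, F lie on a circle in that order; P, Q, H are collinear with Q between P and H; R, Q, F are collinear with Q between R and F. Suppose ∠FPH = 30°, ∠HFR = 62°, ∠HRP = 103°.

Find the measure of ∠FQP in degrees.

1. ∠FRH = 30°  [same arc HF]
2. ∠HPR = 62°  [same arc RH]
3. ∠PHR = 15°  [△PRH]
4. ∠HQR = 135°  [△RQH]
5. ∠FQP = 135°  [vertical angles at Q]

∠FQP = 135°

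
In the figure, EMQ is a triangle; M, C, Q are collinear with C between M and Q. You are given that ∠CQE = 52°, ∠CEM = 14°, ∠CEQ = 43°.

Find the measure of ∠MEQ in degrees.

∠MEQ = 57°

1. ∠ECQ = 85°  [△ECQ]
2. ∠EQM = 52°  [C on ray QM]
3. ∠ECM = 95°  [linear pair at C on MQ]
4. ∠CME = 71°  [△EMC]
5. ∠EMQ = 71°  [C on ray MQ]
6. ∠MEQ = 57°  [△EMQ]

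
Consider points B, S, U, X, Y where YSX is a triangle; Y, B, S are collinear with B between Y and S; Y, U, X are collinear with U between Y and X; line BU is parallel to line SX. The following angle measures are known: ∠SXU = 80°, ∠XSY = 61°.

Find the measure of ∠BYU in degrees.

1. ∠SXY = 80°  [U on ray XY]
2. ∠SYX = 39°  [△YSX]
3. ∠BYU = 39°  [B on YS, U on YX]

∠BYU = 39°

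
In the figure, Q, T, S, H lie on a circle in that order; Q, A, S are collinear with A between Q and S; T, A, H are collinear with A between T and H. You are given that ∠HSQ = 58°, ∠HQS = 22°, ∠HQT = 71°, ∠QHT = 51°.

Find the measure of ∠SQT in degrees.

1. ∠QHS = 100°  [△QSH]
2. ∠QST = 51°  [same arc QT]
3. ∠QTS = 80°  [cyclic QTSH, opposite ∠T+∠H]
4. ∠SQT = 49°  [△QTS]

∠SQT = 49°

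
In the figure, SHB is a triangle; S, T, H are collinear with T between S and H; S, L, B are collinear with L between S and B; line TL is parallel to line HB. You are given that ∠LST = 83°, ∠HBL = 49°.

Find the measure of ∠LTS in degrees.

∠LTS = 48°

1. ∠BSH = 83°  [T on SH, L on SB]
2. ∠HBS = 49°  [L on ray BS]
3. ∠BHS = 48°  [△SHB]
4. ∠LTS = 48°  [TL∥HB, corresponding at T]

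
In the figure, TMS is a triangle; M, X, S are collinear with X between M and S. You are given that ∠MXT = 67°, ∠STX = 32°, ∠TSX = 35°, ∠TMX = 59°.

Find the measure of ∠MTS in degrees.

1. ∠MST = 35°  [X on ray SM]
2. ∠SMT = 59°  [X on ray MS]
3. ∠MTS = 86°  [△TMS]

∠MTS = 86°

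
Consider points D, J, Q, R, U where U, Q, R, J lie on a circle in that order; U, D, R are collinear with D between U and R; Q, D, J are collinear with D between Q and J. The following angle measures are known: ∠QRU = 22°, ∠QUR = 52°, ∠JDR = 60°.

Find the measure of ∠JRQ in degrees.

∠JRQ = 90°

1. ∠QJU = 22°  [same arc UQ]
2. ∠QJR = 52°  [same arc QR]
3. ∠JDU = 120°  [linear pair at D on UR]
4. ∠JUR = 38°  [△UDJ]
5. ∠JQR = 38°  [same arc RJ]
6. ∠JRQ = 90°  [△QRJ]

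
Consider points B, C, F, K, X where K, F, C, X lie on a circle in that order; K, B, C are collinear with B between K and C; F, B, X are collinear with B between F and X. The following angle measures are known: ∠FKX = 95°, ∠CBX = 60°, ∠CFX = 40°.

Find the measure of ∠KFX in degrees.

1. ∠KBX = 120°  [linear pair at B on KC]
2. ∠CKX = 40°  [same arc CX]
3. ∠FXK = 20°  [△KBX]
4. ∠KFX = 65°  [△KFX]

∠KFX = 65°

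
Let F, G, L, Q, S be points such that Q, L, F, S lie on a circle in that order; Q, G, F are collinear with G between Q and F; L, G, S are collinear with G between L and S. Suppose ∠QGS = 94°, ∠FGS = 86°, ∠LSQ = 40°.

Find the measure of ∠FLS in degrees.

1. ∠FGL = 94°  [vertical angles at G]
2. ∠LFQ = 40°  [same arc QL]
3. ∠FLS = 46°  [△LGF]

∠FLS = 46°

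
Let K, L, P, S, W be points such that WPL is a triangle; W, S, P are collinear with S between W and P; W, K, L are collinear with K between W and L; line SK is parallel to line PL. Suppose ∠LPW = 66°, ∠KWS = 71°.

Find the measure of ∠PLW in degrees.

1. ∠KSW = 66°  [SK∥PL, corresponding at S]
2. ∠SKW = 43°  [△WSK]
3. ∠PLW = 43°  [SK∥PL, corresponding at K]

∠PLW = 43°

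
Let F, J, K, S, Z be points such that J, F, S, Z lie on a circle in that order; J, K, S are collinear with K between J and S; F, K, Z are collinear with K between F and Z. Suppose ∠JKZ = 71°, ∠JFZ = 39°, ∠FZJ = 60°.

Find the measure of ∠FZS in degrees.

∠FZS = 32°

1. ∠SKZ = 109°  [linear pair at K on JS]
2. ∠JSZ = 39°  [same arc JZ]
3. ∠FZS = 32°  [△SKZ]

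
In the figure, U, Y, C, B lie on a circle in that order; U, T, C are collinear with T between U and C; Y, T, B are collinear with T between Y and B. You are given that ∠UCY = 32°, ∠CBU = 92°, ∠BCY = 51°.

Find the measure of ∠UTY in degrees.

1. ∠UBY = 32°  [same arc UY]
2. ∠CYU = 88°  [cyclic UYCB, opposite ∠Y+∠B]
3. ∠BUY = 129°  [cyclic UYCB, opposite ∠U+∠C]
4. ∠BYU = 19°  [△UYB]
5. ∠CUY = 60°  [△UYC]
6. ∠UTY = 101°  [△UTY]

∠UTY = 101°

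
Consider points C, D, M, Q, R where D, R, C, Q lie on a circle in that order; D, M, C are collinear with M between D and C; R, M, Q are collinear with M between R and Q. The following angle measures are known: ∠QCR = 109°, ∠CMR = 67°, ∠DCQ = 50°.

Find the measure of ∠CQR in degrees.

∠CQR = 17°

1. ∠DMQ = 67°  [vertical angles at M]
2. ∠CMQ = 113°  [linear pair at M on DC]
3. ∠CQR = 17°  [△CMQ]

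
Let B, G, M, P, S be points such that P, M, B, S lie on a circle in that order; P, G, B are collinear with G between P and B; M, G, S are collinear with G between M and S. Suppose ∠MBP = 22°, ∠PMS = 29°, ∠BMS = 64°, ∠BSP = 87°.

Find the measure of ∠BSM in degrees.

∠BSM = 65°

1. ∠MSP = 22°  [same arc PM]
2. ∠MPS = 129°  [△PMS]
3. ∠MBS = 51°  [cyclic PMBS, opposite ∠P+∠B]
4. ∠BSM = 65°  [△MBS]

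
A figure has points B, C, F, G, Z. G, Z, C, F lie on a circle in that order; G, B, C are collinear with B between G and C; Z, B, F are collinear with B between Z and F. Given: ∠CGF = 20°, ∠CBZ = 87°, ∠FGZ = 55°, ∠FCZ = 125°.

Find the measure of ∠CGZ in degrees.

∠CGZ = 35°

1. ∠CZF = 20°  [same arc CF]
2. ∠CFZ = 35°  [△ZCF]
3. ∠CGZ = 35°  [same arc ZC]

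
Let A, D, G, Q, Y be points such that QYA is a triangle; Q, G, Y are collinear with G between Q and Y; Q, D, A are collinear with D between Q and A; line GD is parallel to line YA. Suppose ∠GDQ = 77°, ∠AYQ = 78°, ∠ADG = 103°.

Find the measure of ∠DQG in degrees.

1. ∠QAY = 77°  [GD∥YA, corresponding at D]
2. ∠AQY = 25°  [△QYA]
3. ∠DQG = 25°  [G on QY, D on QA]

∠DQG = 25°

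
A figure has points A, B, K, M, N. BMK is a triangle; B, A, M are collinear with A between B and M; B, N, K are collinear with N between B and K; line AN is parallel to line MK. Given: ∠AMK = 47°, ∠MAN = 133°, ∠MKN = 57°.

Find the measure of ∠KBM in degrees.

1. ∠BMK = 47°  [A on ray MB]
2. ∠BKM = 57°  [N on ray KB]
3. ∠KBM = 76°  [△BMK]

∠KBM = 76°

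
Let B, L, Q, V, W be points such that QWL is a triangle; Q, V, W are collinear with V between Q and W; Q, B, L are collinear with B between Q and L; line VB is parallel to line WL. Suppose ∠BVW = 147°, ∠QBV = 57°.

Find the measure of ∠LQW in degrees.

∠LQW = 90°

1. ∠BVQ = 33°  [linear pair at V on QW]
2. ∠BQV = 90°  [△QVB]
3. ∠LQW = 90°  [V on QW, B on QL]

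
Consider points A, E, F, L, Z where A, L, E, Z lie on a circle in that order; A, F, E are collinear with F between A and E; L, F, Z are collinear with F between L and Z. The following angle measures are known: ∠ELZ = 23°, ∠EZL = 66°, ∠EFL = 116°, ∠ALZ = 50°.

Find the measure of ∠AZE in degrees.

∠AZE = 107°

1. ∠EAZ = 23°  [same arc EZ]
2. ∠AEZ = 50°  [same arc AZ]
3. ∠AZE = 107°  [△AEZ]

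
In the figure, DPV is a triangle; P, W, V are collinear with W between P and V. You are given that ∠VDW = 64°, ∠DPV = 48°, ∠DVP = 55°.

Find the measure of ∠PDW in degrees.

∠PDW = 13°

1. ∠DPW = 48°  [W on ray PV]
2. ∠DVW = 55°  [W on ray VP]
3. ∠DWV = 61°  [△DWV]
4. ∠DWP = 119°  [linear pair at W on PV]
5. ∠PDW = 13°  [△DPW]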